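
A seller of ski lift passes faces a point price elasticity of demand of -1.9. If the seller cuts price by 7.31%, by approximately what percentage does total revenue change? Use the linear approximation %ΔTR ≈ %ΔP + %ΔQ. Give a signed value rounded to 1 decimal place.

%ΔQ ≈ Ed × %ΔP = (-1.9) × (-7.31%) = +13.8890%
%ΔTR ≈ %ΔP + %ΔQ = (-7.31%) + (+13.8890%) = +6.5790%

+6.6%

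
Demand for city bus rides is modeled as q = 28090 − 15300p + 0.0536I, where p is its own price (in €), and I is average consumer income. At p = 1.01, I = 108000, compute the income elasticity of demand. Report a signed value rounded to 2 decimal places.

0.31

At the given values, q = 28090 − 15300(1.01) + 0.0536(108000) = 18425.8.
∂q/∂I = 0.0536.
E = (0.0536) × (108000/18425.8) = 0.3141…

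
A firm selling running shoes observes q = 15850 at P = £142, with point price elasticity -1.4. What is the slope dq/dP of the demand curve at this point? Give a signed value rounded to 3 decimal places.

-156.268

Ed = (dq/dP)·(P/q) ⇒ dq/dP = Ed·q/P = (-1.4)·15850/142 = -156.26760…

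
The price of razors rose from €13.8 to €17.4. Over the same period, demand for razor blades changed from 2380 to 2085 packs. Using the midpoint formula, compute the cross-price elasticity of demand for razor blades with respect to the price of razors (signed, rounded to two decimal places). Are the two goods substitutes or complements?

%ΔQ_{razor blades} = (2085 − 2380)/avg = -295/2232.5 = -0.132138…
%ΔP_{razors} = (17.4 − 13.8)/avg = 3.6/15.6 = 0.230769…
E_cross = (-295/2232.5) / (3.6/15.6) = -0.5726…
E_cross < 0 ⇒ the goods are complements.

-0.57; complements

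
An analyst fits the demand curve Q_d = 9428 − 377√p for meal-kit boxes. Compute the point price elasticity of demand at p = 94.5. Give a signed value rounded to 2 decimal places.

dQ_d/dp = −377/(2√p) = -19.3908. At p = 94.5, Q_d = 5763.14.
Ed = (dQ_d/dp)·(p/Q_d) = (-19.3908) × (94.5/5763.14) = -0.3179…

-0.32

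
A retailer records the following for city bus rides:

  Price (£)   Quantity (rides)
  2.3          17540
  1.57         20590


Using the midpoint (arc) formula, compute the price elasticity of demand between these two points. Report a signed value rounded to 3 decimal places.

%ΔQ = (20590 − 17540) / [(17540 + 20590)/2] = 3050/19065 = 0.159979…
%ΔP = (1.57 − 2.3) / [(2.3 + 1.57)/2] = -0.73/1.935 = -0.377260…
Arc Ed = %ΔQ / %ΔP = (3050/19065) / (-0.73/1.935) = -0.42405…

-0.424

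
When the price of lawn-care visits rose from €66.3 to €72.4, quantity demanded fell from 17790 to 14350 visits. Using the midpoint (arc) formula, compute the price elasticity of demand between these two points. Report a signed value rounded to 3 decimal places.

-2.434

%ΔQ = (14350 − 17790) / [(17790 + 14350)/2] = -3440/16070 = -0.214063…
%ΔP = (72.4 − 66.3) / [(66.3 + 72.4)/2] = 6.1/69.35 = 0.087959…
Arc Ed = %ΔQ / %ΔP = (-3440/16070) / (6.1/69.35) = -2.43365…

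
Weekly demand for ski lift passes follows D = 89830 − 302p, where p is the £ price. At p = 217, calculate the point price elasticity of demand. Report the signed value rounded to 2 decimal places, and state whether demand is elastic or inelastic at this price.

dD/dp = −302. At p = 217, D = 89830 − 302(217) = 24296.
Ed = (dD/dp)·(p/D) = −302 × (217/24296) = -2.6973…
|Ed| = 2.70 > 1, so demand is elastic.

-2.70; elastic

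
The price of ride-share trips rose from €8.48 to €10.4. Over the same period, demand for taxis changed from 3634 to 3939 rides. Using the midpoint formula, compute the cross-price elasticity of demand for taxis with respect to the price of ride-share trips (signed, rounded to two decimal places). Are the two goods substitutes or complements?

0.40; substitutes

%ΔQ_{taxis} = (3939 − 3634)/avg = 305/3786.5 = 0.080549…
%ΔP_{ride-share trips} = (10.4 − 8.48)/avg = 1.92/9.44 = 0.203389…
E_cross = (305/3786.5) / (1.92/9.44) = 0.3960…
E_cross > 0 ⇒ the goods are substitutes.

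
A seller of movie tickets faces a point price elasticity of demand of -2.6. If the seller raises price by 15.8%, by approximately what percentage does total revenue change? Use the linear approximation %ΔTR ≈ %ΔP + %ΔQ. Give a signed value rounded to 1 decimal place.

-25.3%

%ΔQ ≈ Ed × %ΔP = (-2.6) × (+15.8%) = -41.0800%
%ΔTR ≈ %ΔP + %ΔQ = (+15.8%) + (-41.0800%) = -25.2800%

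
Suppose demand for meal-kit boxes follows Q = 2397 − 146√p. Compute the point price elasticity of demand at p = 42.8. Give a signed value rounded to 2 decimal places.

-0.33

dQ/dp = −146/(2√p) = -11.1584. At p = 42.8, Q = 1441.84.
Ed = (dQ/dp)·(p/Q) = (-11.1584) × (42.8/1441.84) = -0.3312…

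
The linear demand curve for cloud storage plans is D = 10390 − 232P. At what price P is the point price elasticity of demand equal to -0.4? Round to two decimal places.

Ed = −232P/(10390 − 232P). Set this equal to -0.4:
232P = 0.4·(10390 − 232P) ⇒ 232P(1 + 0.4) = 0.4·10390
P = 0.4·10390 / (232·1.4) = 12.7955…

12.80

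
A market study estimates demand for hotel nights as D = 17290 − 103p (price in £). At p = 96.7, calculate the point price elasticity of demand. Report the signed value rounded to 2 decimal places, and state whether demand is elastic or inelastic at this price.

dD/dp = −103. At p = 96.7, D = 17290 − 103(96.7) = 7329.9.
Ed = (dD/dp)·(p/D) = −103 × (96.7/7329.9) = -1.3588…
|Ed| = 1.36 > 1, so demand is elastic.

-1.36; elastic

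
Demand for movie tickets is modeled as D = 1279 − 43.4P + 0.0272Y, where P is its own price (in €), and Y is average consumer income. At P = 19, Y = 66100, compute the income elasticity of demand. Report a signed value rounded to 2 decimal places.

At the given values, D = 1279 − 43.4(19) + 0.0272(66100) = 2252.32.
∂D/∂Y = 0.0272.
E = (0.0272) × (66100/2252.32) = 0.7982…

0.80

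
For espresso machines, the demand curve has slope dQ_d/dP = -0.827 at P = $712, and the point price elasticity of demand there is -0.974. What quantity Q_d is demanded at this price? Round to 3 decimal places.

Ed = (dQ_d/dP)·(P/Q_d) ⇒ Q_d = (dQ_d/dP)·P/Ed = (-0.827)·712/(-0.974) = 604.54209…

604.542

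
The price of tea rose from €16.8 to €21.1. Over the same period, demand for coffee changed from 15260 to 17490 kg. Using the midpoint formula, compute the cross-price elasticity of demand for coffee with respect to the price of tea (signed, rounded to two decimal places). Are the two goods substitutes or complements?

%ΔQ_{coffee} = (17490 − 15260)/avg = 2230/16375 = 0.136183…
%ΔP_{tea} = (21.1 − 16.8)/avg = 4.3/18.95 = 0.226912…
E_cross = (2230/16375) / (4.3/18.95) = 0.6001…
E_cross > 0 ⇒ the goods are substitutes.

0.60; substitutes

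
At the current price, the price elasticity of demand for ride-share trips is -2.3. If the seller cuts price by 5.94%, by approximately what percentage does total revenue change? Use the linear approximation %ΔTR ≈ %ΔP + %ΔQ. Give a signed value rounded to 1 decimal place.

%ΔQ ≈ Ed × %ΔP = (-2.3) × (-5.94%) = +13.6620%
%ΔTR ≈ %ΔP + %ΔQ = (-5.94%) + (+13.6620%) = +7.7220%

+7.7%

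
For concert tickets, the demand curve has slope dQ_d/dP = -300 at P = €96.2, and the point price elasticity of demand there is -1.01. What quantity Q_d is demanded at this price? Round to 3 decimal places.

Ed = (dQ_d/dP)·(P/Q_d) ⇒ Q_d = (dQ_d/dP)·P/Ed = (-300)·96.2/(-1.01) = 28574.25742…

28574.257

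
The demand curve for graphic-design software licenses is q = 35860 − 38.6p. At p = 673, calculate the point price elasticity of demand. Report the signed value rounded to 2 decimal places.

-2.63

dq/dp = −38.6. At p = 673, q = 35860 − 38.6(673) = 9882.2.
Ed = (dq/dp)·(p/q) = −38.6 × (673/9882.2) = -2.6287…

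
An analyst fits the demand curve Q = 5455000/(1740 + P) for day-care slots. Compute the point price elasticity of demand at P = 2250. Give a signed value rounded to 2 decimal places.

dQ/dP = −5455000/(1740 + P)² = -0.342649. At P = 2250, Q = 1367.17.
Ed = (dQ/dP)·(P/Q) = (-0.342649) × (2250/1367.17) = -0.5639…

-0.56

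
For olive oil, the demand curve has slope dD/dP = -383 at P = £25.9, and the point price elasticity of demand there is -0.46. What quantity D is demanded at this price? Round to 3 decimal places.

21564.565

Ed = (dD/dP)·(P/D) ⇒ D = (dD/dP)·P/Ed = (-383)·25.9/(-0.46) = 21564.56521…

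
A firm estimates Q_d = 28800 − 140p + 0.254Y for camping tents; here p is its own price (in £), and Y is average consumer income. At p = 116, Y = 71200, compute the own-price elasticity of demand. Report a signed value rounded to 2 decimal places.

At the given values, Q_d = 28800 − 140(116) + 0.254(71200) = 30644.8.
∂Q_d/∂p = −140.
E = (-140) × (116/30644.8) = -0.5299…

-0.53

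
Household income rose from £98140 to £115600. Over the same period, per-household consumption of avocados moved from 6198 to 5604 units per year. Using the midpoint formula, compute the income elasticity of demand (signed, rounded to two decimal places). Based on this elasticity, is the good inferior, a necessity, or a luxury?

%ΔQ = (5604 − 6198)/[( 6198 + 5604)/2] = -594/5901 = -0.100660…
%ΔIncome = (115600 − 98140)/[( 98140 + 115600)/2] = 17460/106870 = 0.163376…
E_income = (-594/5901) / (17460/106870) = -0.6161…
E_income < 0 ⇒ inferior good.

-0.62; inferior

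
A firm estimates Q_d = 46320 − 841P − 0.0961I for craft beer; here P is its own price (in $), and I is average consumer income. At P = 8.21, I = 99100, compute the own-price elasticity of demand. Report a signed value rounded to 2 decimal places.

-0.23

At the given values, Q_d = 46320 − 841(8.21) − 0.0961(99100) = 29891.88.
∂Q_d/∂P = −841.
E = (-841) × (8.21/29891.88) = -0.2309…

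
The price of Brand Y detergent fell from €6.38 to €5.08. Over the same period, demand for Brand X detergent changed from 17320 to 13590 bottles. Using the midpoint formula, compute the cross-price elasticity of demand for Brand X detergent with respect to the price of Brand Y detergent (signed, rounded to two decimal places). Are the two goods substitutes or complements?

%ΔQ_{Brand X detergent} = (13590 − 17320)/avg = -3730/15455 = -0.241345…
%ΔP_{Brand Y detergent} = (5.08 − 6.38)/avg = -1.3/5.73 = -0.226876…
E_cross = (-3730/15455) / (-1.3/5.73) = 1.0637…
E_cross > 0 ⇒ the goods are substitutes.

1.06; substitutes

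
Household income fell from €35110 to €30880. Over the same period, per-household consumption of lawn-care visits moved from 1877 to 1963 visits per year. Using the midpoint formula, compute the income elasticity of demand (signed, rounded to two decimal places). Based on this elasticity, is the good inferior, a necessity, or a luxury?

%ΔQ = (1963 − 1877)/[( 1877 + 1963)/2] = 86/1920 = 0.044791…
%ΔIncome = (30880 − 35110)/[( 35110 + 30880)/2] = -4230/32995 = -0.128201…
E_income = (86/1920) / (-4230/32995) = -0.3493…
E_income < 0 ⇒ inferior good.

-0.35; inferior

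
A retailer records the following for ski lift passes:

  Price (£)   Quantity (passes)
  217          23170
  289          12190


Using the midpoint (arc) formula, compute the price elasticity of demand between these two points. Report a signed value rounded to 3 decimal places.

-2.182

%ΔQ = (12190 − 23170) / [(23170 + 12190)/2] = -10980/17680 = -0.621040…
%ΔP = (289 − 217) / [(217 + 289)/2] = 72/253 = 0.284584…
Arc Ed = %ΔQ / %ΔP = (-10980/17680) / (72/253) = -2.18226…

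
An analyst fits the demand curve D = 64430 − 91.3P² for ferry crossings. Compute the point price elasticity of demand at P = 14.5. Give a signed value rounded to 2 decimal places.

-0.85

dD/dP = −2·91.3·P = -2647.7. At P = 14.5, D = 45234.175.
Ed = (dD/dP)·(P/D) = (-2647.7) × (14.5/45234.175) = -0.8487…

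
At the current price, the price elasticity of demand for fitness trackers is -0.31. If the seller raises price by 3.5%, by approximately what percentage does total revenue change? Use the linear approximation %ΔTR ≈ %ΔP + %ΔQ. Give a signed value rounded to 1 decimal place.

%ΔQ ≈ Ed × %ΔP = (-0.31) × (+3.5%) = -1.0850%
%ΔTR ≈ %ΔP + %ΔQ = (+3.5%) + (-1.0850%) = +2.4150%

+2.4%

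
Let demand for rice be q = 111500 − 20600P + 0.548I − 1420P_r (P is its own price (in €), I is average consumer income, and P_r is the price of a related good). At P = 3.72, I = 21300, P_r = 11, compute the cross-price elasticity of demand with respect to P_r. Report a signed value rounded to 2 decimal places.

At the given values, q = 111500 − 20600(3.72) + 0.548(21300) − 1420(11) = 30920.4.
∂q/∂P_r = -1420.
E = (-1420) × (11/30920.4) = -0.5051…

-0.51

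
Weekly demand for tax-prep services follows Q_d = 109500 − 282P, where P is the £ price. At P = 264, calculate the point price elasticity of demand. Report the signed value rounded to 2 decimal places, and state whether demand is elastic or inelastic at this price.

-2.12; elastic

dQ_d/dP = −282. At P = 264, Q_d = 109500 − 282(264) = 35052.
Ed = (dQ_d/dP)·(P/Q_d) = −282 × (264/35052) = -2.1239…
|Ed| = 2.12 > 1, so demand is elastic.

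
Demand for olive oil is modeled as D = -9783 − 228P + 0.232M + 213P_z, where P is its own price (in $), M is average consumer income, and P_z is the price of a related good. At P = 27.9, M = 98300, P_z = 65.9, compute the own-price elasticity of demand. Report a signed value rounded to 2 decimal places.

At the given values, D = -9783 − 228(27.9) + 0.232(98300) + 213(65.9) = 20698.1.
∂D/∂P = −228.
E = (-228) × (27.9/20698.1) = -0.3073…

-0.31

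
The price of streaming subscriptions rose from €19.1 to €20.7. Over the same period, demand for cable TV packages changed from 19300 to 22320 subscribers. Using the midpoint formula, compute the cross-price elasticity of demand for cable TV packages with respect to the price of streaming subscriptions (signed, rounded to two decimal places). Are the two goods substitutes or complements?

%ΔQ_{cable TV packages} = (22320 − 19300)/avg = 3020/20810 = 0.145122…
%ΔP_{streaming subscriptions} = (20.7 − 19.1)/avg = 1.6/19.9 = 0.080402…
E_cross = (3020/20810) / (1.6/19.9) = 1.8049…
E_cross > 0 ⇒ the goods are substitutes.

1.80; substitutes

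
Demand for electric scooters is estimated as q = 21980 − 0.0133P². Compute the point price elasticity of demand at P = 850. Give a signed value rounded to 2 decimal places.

dq/dP = −2·0.0133·P = -22.61. At P = 850, q = 12370.75.
Ed = (dq/dP)·(P/q) = (-22.61) × (850/12370.75) = -1.5535…

-1.55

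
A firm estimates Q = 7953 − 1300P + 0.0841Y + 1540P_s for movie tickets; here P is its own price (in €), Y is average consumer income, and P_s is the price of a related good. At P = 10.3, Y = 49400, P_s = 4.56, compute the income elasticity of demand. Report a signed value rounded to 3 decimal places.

At the given values, Q = 7953 − 1300(10.3) + 0.0841(49400) + 1540(4.56) = 5739.94.
∂Q/∂Y = 0.0841.
E = (0.0841) × (49400/5739.94) = 0.72379…

0.724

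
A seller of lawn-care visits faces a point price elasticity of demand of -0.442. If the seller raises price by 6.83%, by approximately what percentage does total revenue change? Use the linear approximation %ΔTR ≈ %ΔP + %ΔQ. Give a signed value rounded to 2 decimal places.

+3.81%

%ΔQ ≈ Ed × %ΔP = (-0.442) × (+6.83%) = -3.0189%
%ΔTR ≈ %ΔP + %ΔQ = (+6.83%) + (-3.0189%) = +3.8111%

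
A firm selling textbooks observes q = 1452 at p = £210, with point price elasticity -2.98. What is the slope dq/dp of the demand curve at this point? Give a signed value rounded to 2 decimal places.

-20.60

Ed = (dq/dp)·(p/q) ⇒ dq/dp = Ed·q/p = (-2.98)·1452/210 = -20.6045…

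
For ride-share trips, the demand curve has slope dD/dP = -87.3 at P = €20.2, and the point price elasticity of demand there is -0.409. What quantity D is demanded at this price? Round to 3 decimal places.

Ed = (dD/dP)·(P/D) ⇒ D = (dD/dP)·P/Ed = (-87.3)·20.2/(-0.409) = 4311.63814…

4311.638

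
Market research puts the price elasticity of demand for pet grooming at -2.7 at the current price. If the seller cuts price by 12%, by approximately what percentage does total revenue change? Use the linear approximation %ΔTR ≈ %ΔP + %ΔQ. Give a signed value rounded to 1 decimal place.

%ΔQ ≈ Ed × %ΔP = (-2.7) × (-12%) = +32.4000%
%ΔTR ≈ %ΔP + %ΔQ = (-12%) + (+32.4000%) = +20.4000%

+20.4%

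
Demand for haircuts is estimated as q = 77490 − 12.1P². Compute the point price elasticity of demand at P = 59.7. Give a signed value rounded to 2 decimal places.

-2.51

dq/dP = −2·12.1·P = -1444.74. At P = 59.7, q = 34364.511.
Ed = (dq/dP)·(P/q) = (-1444.74) × (59.7/34364.511) = -2.5098…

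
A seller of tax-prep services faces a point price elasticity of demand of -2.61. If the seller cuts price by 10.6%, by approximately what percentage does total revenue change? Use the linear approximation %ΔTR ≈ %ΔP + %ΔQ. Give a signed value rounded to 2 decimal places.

+17.07%

%ΔQ ≈ Ed × %ΔP = (-2.61) × (-10.6%) = +27.6660%
%ΔTR ≈ %ΔP + %ΔQ = (-10.6%) + (+27.6660%) = +17.0660%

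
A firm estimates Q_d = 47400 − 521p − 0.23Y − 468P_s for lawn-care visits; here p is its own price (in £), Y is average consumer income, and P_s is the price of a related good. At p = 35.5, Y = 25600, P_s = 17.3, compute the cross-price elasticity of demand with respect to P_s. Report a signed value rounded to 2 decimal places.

At the given values, Q_d = 47400 − 521(35.5) − 0.23(25600) − 468(17.3) = 14920.1.
∂Q_d/∂P_s = -468.
E = (-468) × (17.3/14920.1) = -0.5426…

-0.54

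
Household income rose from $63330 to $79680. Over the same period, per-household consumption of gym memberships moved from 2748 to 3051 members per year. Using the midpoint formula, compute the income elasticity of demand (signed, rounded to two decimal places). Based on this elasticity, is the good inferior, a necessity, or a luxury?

0.46; necessity

%ΔQ = (3051 − 2748)/[( 2748 + 3051)/2] = 303/2899.5 = 0.104500…
%ΔIncome = (79680 − 63330)/[( 63330 + 79680)/2] = 16350/71505 = 0.228655…
E_income = (303/2899.5) / (16350/71505) = 0.4570…
0 < E_income < 1 ⇒ normal good, necessity.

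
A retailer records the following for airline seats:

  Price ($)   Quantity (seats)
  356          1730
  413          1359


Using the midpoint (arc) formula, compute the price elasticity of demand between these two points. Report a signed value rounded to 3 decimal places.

-1.620

%ΔQ = (1359 − 1730) / [(1730 + 1359)/2] = -371/1544.5 = -0.240207…
%ΔP = (413 − 356) / [(356 + 413)/2] = 57/384.5 = 0.148244…
Arc Ed = %ΔQ / %ΔP = (-371/1544.5) / (57/384.5) = -1.62034…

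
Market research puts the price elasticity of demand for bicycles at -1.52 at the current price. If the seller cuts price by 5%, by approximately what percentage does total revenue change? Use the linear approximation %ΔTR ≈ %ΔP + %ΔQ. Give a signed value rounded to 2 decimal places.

+2.60%

%ΔQ ≈ Ed × %ΔP = (-1.52) × (-5%) = +7.6000%
%ΔTR ≈ %ΔP + %ΔQ = (-5%) + (+7.6000%) = +2.6000%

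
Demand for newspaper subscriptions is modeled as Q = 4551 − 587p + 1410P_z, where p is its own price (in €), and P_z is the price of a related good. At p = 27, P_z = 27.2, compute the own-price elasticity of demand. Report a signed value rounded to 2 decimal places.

At the given values, Q = 4551 − 587(27) + 1410(27.2) = 27054.
∂Q/∂p = −587.
E = (-587) × (27/27054) = -0.5858…

-0.59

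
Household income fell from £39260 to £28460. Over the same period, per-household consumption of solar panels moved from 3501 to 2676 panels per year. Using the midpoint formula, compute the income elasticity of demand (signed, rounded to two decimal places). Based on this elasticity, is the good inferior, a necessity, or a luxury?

0.84; necessity

%ΔQ = (2676 − 3501)/[( 3501 + 2676)/2] = -825/3088.5 = -0.267119…
%ΔIncome = (28460 − 39260)/[( 39260 + 28460)/2] = -10800/33860 = -0.318960…
E_income = (-825/3088.5) / (-10800/33860) = 0.8374…
0 < E_income < 1 ⇒ normal good, necessity.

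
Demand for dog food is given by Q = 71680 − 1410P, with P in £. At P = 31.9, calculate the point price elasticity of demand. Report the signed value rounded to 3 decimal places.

dQ/dP = −1410. At P = 31.9, Q = 71680 − 1410(31.9) = 26701.
Ed = (dQ/dP)·(P/Q) = −1410 × (31.9/26701) = -1.68454…

-1.685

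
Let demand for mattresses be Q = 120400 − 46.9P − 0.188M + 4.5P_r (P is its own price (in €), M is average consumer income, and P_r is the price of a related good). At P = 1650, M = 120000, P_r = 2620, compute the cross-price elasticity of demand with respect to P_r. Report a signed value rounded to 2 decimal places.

At the given values, Q = 120400 − 46.9(1650) − 0.188(120000) + 4.5(2620) = 32245.
∂Q/∂P_r = 4.5.
E = (4.5) × (2620/32245) = 0.3656…

0.37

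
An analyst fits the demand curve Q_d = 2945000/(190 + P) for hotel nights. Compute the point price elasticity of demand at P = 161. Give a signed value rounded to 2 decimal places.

-0.46

dQ_d/dP = −2945000/(190 + P)² = -23.904. At P = 161, Q_d = 8390.31.
Ed = (dQ_d/dP)·(P/Q_d) = (-23.904) × (161/8390.31) = -0.4586…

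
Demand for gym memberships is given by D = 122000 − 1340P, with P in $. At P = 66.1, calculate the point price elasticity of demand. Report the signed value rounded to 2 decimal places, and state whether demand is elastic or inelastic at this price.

dD/dP = −1340. At P = 66.1, D = 122000 − 1340(66.1) = 33426.
Ed = (dD/dP)·(P/D) = −1340 × (66.1/33426) = -2.6498…
|Ed| = 2.65 > 1, so demand is elastic.

-2.65; elastic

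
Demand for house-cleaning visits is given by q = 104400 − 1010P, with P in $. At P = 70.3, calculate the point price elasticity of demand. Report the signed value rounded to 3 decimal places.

dq/dP = −1010. At P = 70.3, q = 104400 − 1010(70.3) = 33397.
Ed = (dq/dP)·(P/q) = −1010 × (70.3/33397) = -2.12602…

-2.126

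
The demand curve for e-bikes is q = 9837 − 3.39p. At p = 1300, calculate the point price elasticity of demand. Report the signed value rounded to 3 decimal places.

dq/dp = −3.39. At p = 1300, q = 9837 − 3.39(1300) = 5430.
Ed = (dq/dp)·(p/q) = −3.39 × (1300/5430) = -0.81160…

-0.812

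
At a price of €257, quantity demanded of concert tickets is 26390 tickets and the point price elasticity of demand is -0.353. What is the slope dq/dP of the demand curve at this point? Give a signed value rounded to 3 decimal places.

-36.248

Ed = (dq/dP)·(P/q) ⇒ dq/dP = Ed·q/P = (-0.353)·26390/257 = -36.24774…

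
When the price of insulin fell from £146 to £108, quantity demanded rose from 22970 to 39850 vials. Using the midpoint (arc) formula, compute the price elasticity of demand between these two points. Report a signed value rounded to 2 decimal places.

-1.80

%ΔQ = (39850 − 22970) / [(22970 + 39850)/2] = 16880/31410 = 0.537408…
%ΔP = (108 − 146) / [(146 + 108)/2] = -38/127 = -0.299212…
Arc Ed = %ΔQ / %ΔP = (16880/31410) / (-38/127) = -1.7960…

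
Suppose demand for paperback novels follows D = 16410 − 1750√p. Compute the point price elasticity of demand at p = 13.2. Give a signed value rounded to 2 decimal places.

dD/dp = −1750/(2√p) = -240.836. At p = 13.2, D = 10051.9.
Ed = (dD/dp)·(p/D) = (-240.836) × (13.2/10051.9) = -0.3162…

-0.32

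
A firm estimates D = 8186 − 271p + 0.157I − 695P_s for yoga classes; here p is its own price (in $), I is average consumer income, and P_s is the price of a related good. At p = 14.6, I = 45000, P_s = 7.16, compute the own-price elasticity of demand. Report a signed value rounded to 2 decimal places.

-0.63

At the given values, D = 8186 − 271(14.6) + 0.157(45000) − 695(7.16) = 6318.2.
∂D/∂p = −271.
E = (-271) × (14.6/6318.2) = -0.6262…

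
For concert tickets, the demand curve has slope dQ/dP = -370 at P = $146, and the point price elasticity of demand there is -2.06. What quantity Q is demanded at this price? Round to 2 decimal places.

Ed = (dQ/dP)·(P/Q) ⇒ Q = (dQ/dP)·P/Ed = (-370)·146/(-2.06) = 26223.3009…

26223.30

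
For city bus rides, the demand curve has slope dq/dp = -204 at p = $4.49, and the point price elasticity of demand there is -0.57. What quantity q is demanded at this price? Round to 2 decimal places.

Ed = (dq/dp)·(p/q) ⇒ q = (dq/dp)·p/Ed = (-204)·4.49/(-0.57) = 1606.9473…

1606.95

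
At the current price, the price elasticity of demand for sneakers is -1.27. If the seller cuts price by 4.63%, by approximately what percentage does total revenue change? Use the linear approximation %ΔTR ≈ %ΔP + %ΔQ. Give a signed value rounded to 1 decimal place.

+1.3%

%ΔQ ≈ Ed × %ΔP = (-1.27) × (-4.63%) = +5.8801%
%ΔTR ≈ %ΔP + %ΔQ = (-4.63%) + (+5.8801%) = +1.2501%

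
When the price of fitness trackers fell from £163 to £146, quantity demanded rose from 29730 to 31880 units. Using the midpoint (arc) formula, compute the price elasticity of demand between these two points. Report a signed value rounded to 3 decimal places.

-0.634

%ΔQ = (31880 − 29730) / [(29730 + 31880)/2] = 2150/30805 = 0.069793…
%ΔP = (146 − 163) / [(163 + 146)/2] = -17/154.5 = -0.110032…
Arc Ed = %ΔQ / %ΔP = (2150/30805) / (-17/154.5) = -0.63430…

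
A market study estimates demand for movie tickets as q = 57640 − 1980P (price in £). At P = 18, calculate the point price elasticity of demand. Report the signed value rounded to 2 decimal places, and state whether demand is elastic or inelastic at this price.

-1.62; elastic

dq/dP = −1980. At P = 18, q = 57640 − 1980(18) = 22000.
Ed = (dq/dP)·(P/q) = −1980 × (18/22000) = -1.62
|Ed| = 1.62 > 1, so demand is elastic.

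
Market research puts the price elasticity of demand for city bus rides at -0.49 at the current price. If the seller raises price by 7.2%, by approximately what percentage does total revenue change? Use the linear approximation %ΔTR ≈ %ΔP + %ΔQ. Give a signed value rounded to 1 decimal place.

%ΔQ ≈ Ed × %ΔP = (-0.49) × (+7.2%) = -3.5280%
%ΔTR ≈ %ΔP + %ΔQ = (+7.2%) + (-3.5280%) = +3.6720%

+3.7%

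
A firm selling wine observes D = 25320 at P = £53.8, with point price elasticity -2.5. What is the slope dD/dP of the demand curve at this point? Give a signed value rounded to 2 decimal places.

Ed = (dD/dP)·(P/D) ⇒ dD/dP = Ed·D/P = (-2.5)·25320/53.8 = -1176.5799…

-1176.58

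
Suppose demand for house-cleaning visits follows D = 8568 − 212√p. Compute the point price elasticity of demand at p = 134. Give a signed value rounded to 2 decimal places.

-0.20

dD/dp = −212/(2√p) = -9.15701. At p = 134, D = 6113.92.
Ed = (dD/dp)·(p/D) = (-9.15701) × (134/6113.92) = -0.2006…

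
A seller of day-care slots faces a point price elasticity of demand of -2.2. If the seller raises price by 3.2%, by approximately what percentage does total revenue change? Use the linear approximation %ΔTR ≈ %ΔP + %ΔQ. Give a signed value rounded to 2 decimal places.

%ΔQ ≈ Ed × %ΔP = (-2.2) × (+3.2%) = -7.0400%
%ΔTR ≈ %ΔP + %ΔQ = (+3.2%) + (-7.0400%) = -3.8400%

-3.84%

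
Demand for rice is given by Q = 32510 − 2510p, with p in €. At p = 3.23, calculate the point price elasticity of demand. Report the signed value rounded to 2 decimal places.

dQ/dp = −2510. At p = 3.23, Q = 32510 − 2510(3.23) = 24402.7.
Ed = (dQ/dp)·(p/Q) = −2510 × (3.23/24402.7) = -0.3322…

-0.33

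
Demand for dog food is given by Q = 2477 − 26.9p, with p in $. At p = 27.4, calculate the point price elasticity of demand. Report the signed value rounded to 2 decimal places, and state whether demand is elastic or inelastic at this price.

-0.42; inelastic

dQ/dp = −26.9. At p = 27.4, Q = 2477 − 26.9(27.4) = 1739.94.
Ed = (dQ/dp)·(p/Q) = −26.9 × (27.4/1739.94) = -0.4236…
|Ed| = 0.42 < 1, so demand is inelastic.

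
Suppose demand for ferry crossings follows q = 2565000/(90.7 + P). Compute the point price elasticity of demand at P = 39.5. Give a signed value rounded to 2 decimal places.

dq/dP = −2565000/(90.7 + P)² = -151.309. At P = 39.5, q = 19700.5.
Ed = (dq/dP)·(P/q) = (-151.309) × (39.5/19700.5) = -0.3033…

-0.30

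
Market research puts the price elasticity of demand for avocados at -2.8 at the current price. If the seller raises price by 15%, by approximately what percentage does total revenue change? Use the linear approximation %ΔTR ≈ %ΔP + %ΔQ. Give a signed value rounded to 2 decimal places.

-27.00%

%ΔQ ≈ Ed × %ΔP = (-2.8) × (+15%) = -42.0000%
%ΔTR ≈ %ΔP + %ΔQ = (+15%) + (-42.0000%) = -27.0000%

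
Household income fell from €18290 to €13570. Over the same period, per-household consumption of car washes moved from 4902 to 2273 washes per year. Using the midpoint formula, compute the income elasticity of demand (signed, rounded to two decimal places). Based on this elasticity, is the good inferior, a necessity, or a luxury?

2.47; luxury

%ΔQ = (2273 − 4902)/[( 4902 + 2273)/2] = -2629/3587.5 = -0.732822…
%ΔIncome = (13570 − 18290)/[( 18290 + 13570)/2] = -4720/15930 = -0.296296…
E_income = (-2629/3587.5) / (-4720/15930) = 2.4732…
E_income > 1 ⇒ normal good, luxury.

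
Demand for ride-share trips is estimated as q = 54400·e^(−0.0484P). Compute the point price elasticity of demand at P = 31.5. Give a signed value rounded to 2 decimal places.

dq/dP = −0.0484·q = -573.217. At P = 31.5, q = 11843.3.
Ed = (dq/dP)·(P/q) = (-573.217) × (31.5/11843.3) = -1.5246

-1.52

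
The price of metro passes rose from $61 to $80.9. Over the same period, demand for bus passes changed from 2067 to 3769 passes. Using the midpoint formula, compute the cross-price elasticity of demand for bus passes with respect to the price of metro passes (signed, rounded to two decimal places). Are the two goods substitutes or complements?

%ΔQ_{bus passes} = (3769 − 2067)/avg = 1702/2918 = 0.583276…
%ΔP_{metro passes} = (80.9 − 61)/avg = 19.9/70.95 = 0.280479…
E_cross = (1702/2918) / (19.9/70.95) = 2.0795…
E_cross > 0 ⇒ the goods are substitutes.

2.08; substitutes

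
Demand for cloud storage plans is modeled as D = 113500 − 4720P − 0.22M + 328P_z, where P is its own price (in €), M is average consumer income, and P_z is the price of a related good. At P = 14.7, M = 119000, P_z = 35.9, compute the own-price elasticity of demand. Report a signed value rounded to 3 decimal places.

At the given values, D = 113500 − 4720(14.7) − 0.22(119000) + 328(35.9) = 29711.2.
∂D/∂P = −4720.
E = (-4720) × (14.7/29711.2) = -2.33528…

-2.335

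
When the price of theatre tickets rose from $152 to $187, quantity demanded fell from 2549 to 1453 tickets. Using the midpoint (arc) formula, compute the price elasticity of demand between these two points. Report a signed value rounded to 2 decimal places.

%ΔQ = (1453 − 2549) / [(2549 + 1453)/2] = -1096/2001 = -0.547726…
%ΔP = (187 − 152) / [(152 + 187)/2] = 35/169.5 = 0.206489…
Arc Ed = %ΔQ / %ΔP = (-1096/2001) / (35/169.5) = -2.6525…

-2.65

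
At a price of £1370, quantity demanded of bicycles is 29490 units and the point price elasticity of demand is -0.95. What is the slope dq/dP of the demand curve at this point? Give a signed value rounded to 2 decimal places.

-20.45

Ed = (dq/dP)·(P/q) ⇒ dq/dP = Ed·q/P = (-0.95)·29490/1370 = -20.4492…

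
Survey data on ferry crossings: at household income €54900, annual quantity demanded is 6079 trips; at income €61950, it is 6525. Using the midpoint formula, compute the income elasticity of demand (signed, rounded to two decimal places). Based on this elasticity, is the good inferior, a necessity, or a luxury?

%ΔQ = (6525 − 6079)/[( 6079 + 6525)/2] = 446/6302 = 0.070771…
%ΔIncome = (61950 − 54900)/[( 54900 + 61950)/2] = 7050/58425 = 0.120667…
E_income = (446/6302) / (7050/58425) = 0.5864…
0 < E_income < 1 ⇒ normal good, necessity.

0.59; necessity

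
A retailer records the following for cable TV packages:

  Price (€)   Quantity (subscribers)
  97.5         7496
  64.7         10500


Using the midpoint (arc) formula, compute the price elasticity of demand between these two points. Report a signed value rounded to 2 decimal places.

-0.83

%ΔQ = (10500 − 7496) / [(7496 + 10500)/2] = 3004/8998 = 0.333851…
%ΔP = (64.7 − 97.5) / [(97.5 + 64.7)/2] = -32.8/81.1 = -0.404438…
Arc Ed = %ΔQ / %ΔP = (3004/8998) / (-32.8/81.1) = -0.8254…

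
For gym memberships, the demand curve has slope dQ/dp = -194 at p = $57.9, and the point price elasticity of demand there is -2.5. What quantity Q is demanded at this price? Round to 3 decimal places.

4493.040

Ed = (dQ/dp)·(p/Q) ⇒ Q = (dQ/dp)·p/Ed = (-194)·57.9/(-2.5) = 4493.04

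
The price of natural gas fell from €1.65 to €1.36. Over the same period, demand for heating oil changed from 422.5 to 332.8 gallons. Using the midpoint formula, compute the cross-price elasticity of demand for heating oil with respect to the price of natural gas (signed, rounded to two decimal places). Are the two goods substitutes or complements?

1.23; substitutes

%ΔQ_{heating oil} = (332.8 − 422.5)/avg = -89.7/377.65 = -0.237521…
%ΔP_{natural gas} = (1.36 − 1.65)/avg = -0.29/1.505 = -0.192691…
E_cross = (-89.7/377.65) / (-0.29/1.505) = 1.2326…
E_cross > 0 ⇒ the goods are substitutes.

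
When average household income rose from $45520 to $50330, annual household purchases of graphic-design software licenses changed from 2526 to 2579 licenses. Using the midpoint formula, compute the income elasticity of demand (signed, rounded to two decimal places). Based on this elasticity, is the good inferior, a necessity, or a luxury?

%ΔQ = (2579 − 2526)/[( 2526 + 2579)/2] = 53/2552.5 = 0.020763…
%ΔIncome = (50330 − 45520)/[( 45520 + 50330)/2] = 4810/47925 = 0.100365…
E_income = (53/2552.5) / (4810/47925) = 0.2068…
0 < E_income < 1 ⇒ normal good, necessity.

0.21; necessity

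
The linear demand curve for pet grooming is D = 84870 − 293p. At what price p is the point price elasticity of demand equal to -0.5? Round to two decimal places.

96.55

Ed = −293p/(84870 − 293p). Set this equal to -0.5:
293p = 0.5·(84870 − 293p) ⇒ 293p(1 + 0.5) = 0.5·84870
p = 0.5·84870 / (293·1.5) = 96.5529…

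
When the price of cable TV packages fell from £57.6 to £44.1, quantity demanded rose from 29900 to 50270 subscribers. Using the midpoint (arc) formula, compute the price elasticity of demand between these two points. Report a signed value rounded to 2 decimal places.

-1.91

%ΔQ = (50270 − 29900) / [(29900 + 50270)/2] = 20370/40085 = 0.508170…
%ΔP = (44.1 − 57.6) / [(57.6 + 44.1)/2] = -13.5/50.85 = -0.265486…
Arc Ed = %ΔQ / %ΔP = (20370/40085) / (-13.5/50.85) = -1.9141…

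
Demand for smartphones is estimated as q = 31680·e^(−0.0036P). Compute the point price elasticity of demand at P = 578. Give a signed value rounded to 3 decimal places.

-2.081

dq/dP = −0.0036·q = -14.2366. At P = 578, q = 3954.62.
Ed = (dq/dP)·(P/q) = (-14.2366) × (578/3954.62) = -2.0808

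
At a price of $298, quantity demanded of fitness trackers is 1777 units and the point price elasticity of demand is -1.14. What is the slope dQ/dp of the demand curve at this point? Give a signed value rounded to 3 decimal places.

Ed = (dQ/dp)·(p/Q) ⇒ dQ/dp = Ed·Q/p = (-1.14)·1777/298 = -6.79791…

-6.798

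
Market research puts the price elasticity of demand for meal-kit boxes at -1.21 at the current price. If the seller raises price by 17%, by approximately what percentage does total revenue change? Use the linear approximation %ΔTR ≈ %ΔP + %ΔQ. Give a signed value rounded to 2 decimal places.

-3.57%

%ΔQ ≈ Ed × %ΔP = (-1.21) × (+17%) = -20.5700%
%ΔTR ≈ %ΔP + %ΔQ = (+17%) + (-20.5700%) = -3.5700%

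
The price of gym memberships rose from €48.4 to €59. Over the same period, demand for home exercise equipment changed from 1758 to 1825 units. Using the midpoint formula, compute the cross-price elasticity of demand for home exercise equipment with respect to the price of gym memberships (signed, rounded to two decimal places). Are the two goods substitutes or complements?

0.19; substitutes

%ΔQ_{home exercise equipment} = (1825 − 1758)/avg = 67/1791.5 = 0.037398…
%ΔP_{gym memberships} = (59 − 48.4)/avg = 10.6/53.7 = 0.197392…
E_cross = (67/1791.5) / (10.6/53.7) = 0.1894…
E_cross > 0 ⇒ the goods are substitutes.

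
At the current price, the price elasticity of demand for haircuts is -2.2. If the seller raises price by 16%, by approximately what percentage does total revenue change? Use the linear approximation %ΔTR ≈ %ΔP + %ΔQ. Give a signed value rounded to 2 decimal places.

-19.20%

%ΔQ ≈ Ed × %ΔP = (-2.2) × (+16%) = -35.2000%
%ΔTR ≈ %ΔP + %ΔQ = (+16%) + (-35.2000%) = -19.2000%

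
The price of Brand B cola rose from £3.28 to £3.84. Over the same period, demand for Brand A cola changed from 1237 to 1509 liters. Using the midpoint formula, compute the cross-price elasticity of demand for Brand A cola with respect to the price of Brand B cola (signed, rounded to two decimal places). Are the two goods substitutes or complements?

1.26; substitutes

%ΔQ_{Brand A cola} = (1509 − 1237)/avg = 272/1373 = 0.198106…
%ΔP_{Brand B cola} = (3.84 − 3.28)/avg = 0.56/3.56 = 0.157303…
E_cross = (272/1373) / (0.56/3.56) = 1.2593…
E_cross > 0 ⇒ the goods are substitutes.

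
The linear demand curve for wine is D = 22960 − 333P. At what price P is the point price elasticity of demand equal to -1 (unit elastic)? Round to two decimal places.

Ed = −333P/(22960 − 333P). Set this equal to -1:
333P = 1·(22960 − 333P) ⇒ 333P(1 + 1) = 1·22960
P = 1·22960 / (333·2) = 34.4744…

34.47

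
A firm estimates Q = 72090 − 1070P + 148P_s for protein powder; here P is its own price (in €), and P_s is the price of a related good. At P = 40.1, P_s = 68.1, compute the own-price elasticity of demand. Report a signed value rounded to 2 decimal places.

-1.09

At the given values, Q = 72090 − 1070(40.1) + 148(68.1) = 39261.8.
∂Q/∂P = −1070.
E = (-1070) × (40.1/39261.8) = -1.0928…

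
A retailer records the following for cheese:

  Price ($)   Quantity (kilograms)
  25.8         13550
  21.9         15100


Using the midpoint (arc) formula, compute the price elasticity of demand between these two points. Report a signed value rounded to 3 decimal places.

-0.662

%ΔQ = (15100 − 13550) / [(13550 + 15100)/2] = 1550/14325 = 0.108202…
%ΔP = (21.9 − 25.8) / [(25.8 + 21.9)/2] = -3.9/23.85 = -0.163522…
Arc Ed = %ΔQ / %ΔP = (1550/14325) / (-3.9/23.85) = -0.66169…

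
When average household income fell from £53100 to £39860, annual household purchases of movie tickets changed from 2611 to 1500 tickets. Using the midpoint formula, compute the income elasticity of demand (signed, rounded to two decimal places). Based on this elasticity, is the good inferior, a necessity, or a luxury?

1.90; luxury

%ΔQ = (1500 − 2611)/[( 2611 + 1500)/2] = -1111/2055.5 = -0.540501…
%ΔIncome = (39860 − 53100)/[( 53100 + 39860)/2] = -13240/46480 = -0.284853…
E_income = (-1111/2055.5) / (-13240/46480) = 1.8974…
E_income > 1 ⇒ normal good, luxury.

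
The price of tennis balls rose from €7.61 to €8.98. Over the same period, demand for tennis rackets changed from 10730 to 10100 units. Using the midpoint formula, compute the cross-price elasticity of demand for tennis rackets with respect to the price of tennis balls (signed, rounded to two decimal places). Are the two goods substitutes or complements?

%ΔQ_{tennis rackets} = (10100 − 10730)/avg = -630/10415 = -0.060489…
%ΔP_{tennis balls} = (8.98 − 7.61)/avg = 1.37/8.295 = 0.165159…
E_cross = (-630/10415) / (1.37/8.295) = -0.3662…
E_cross < 0 ⇒ the goods are complements.

-0.37; complements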